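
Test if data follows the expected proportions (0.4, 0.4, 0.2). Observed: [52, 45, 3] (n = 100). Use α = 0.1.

Expected: [40.0, 40.0, 20.0]. χ² = 18.675. df = 2, critical = 4.605. Reject H₀.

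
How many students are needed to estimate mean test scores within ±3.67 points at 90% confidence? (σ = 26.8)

n = (z*σ/E)² = (1.645×26.8/3.67)² = 144.3 → n = 145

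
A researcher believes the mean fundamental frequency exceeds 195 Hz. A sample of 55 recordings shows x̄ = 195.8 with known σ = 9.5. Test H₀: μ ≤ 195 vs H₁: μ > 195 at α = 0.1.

z = 0.625. Critical value: 1.28. Fail to reject H₀.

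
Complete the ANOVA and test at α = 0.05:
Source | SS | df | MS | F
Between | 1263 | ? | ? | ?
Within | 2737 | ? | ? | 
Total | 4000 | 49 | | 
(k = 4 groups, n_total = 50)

df_between = 3, df_within = 46. MS_between = 421.0, MS_within = 59.5. F = 7.076, F_crit ≈ 2.807. Reject H₀.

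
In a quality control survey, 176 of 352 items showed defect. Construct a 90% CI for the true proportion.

p̂ = 0.5. CI = p̂ ± z*√(p̂(1-p̂)/n) = (0.456, 0.544)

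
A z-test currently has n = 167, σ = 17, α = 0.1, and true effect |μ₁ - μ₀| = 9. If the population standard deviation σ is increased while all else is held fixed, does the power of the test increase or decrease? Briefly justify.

Power decreases: a larger σ inflates the standard error σ/√n, pulling the sampling distribution under H₁ back toward the critical value.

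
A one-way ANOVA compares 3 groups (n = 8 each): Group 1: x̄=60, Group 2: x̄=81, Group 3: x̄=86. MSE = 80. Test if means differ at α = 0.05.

Grand mean = 75.67. SS_between = 3045.33, MS_between = 1522.67. F = 19.033, F_crit ≈ 3.467. Reject H₀.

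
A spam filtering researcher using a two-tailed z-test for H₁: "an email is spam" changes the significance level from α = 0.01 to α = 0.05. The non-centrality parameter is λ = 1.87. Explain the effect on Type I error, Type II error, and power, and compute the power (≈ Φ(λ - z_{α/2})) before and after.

Increasing α from 0.01 to 0.05:
• Type I error rate increases (α is the Type I rate by definition).
• Critical value moves from z_{α/2} = 2.576 to 1.96, so power = Φ(λ - z_{α/2}) goes from Φ(1.87 - 2.576) = 0.24 to Φ(1.87 - 1.96) = 0.464.
• Type II error rate β = 1 - power therefore decreases (0.76 → 0.536).
Appropriate when false negatives are costly — here, a spam email lands in the inbox.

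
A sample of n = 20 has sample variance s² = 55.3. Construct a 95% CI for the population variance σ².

df = 19. χ²_{0.025} = 32.852, χ²_{0.975} = 8.907. CI for σ² = ((n-1)s²/χ²_{α/2}, (n-1)s²/χ²_{1-α/2}) = (19·55.3/32.852, 19·55.3/8.907) = (31.98, 117.96)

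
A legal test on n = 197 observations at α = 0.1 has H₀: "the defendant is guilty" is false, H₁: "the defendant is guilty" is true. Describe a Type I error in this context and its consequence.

Type I error: rejecting H₀ when it is true — concluding that the defendant is guilty when in fact it is not. Consequence: convicting an innocent person.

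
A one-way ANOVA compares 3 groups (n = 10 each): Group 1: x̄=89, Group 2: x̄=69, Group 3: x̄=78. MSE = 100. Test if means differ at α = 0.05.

Grand mean = 78.67. SS_between = 2006.67, MS_between = 1003.33. F = 10.033, F_crit ≈ 3.354. Reject H₀.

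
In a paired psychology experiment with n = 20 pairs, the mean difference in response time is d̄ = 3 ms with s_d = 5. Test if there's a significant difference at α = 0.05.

t = d̄/(s_d/√n) = 3/(5/√20) = 2.683. df = 19, critical t = ±2.093. Reject H₀.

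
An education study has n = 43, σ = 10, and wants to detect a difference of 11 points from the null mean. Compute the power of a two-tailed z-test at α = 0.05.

SE = σ/√n = 10/√43 = 1.525. Non-centrality λ = d/SE = 11/1.525 = 7.213. Power ≈ Φ(λ - z_{α/2}) = Φ(7.213 - 1.96) = Φ(5.253) = 1.0.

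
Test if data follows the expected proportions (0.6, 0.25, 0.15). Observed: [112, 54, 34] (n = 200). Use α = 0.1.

Expected: [120.0, 50.0, 30.0]. χ² = 1.387. df = 2, critical = 4.605. Fail to reject H₀.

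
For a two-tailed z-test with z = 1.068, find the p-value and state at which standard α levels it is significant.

p = 2·P(Z > |1.068|) = 2·(1 - Φ(1.068)) ≈ 0.2855. Not significant at any standard level.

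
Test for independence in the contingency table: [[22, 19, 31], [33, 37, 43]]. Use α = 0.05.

χ² = 0.889. df = 2, critical = 5.991. Fail to reject H₀. No evidence of dependence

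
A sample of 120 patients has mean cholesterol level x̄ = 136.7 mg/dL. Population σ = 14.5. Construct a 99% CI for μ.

CI = x̄ ± z*(σ/√n) = 136.7 ± 2.576(14.5/√120) = 136.7 ± 3.41 = (133.29, 140.11)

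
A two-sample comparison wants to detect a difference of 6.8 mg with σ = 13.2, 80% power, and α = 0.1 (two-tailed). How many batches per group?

n per group = 2(z_α/2 + z_β)²σ²/d² = 2×(1.645 + 0.84)²×13.2²/6.8² = 46.5 → n = 47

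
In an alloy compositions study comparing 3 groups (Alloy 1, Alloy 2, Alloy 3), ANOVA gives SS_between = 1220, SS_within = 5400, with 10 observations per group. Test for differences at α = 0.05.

df_between = 2, df_within = 27. F = MS_between/MS_within = 610.0/200.0 = 3.05. F_crit ≈ 3.354. Fail to reject H₀.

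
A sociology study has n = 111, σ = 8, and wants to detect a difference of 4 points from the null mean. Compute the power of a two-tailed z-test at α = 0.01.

SE = σ/√n = 8/√111 = 0.759. Non-centrality λ = d/SE = 4/0.759 = 5.268. Power ≈ Φ(λ - z_{α/2}) = Φ(5.268 - 2.576) = Φ(2.692) = 0.996.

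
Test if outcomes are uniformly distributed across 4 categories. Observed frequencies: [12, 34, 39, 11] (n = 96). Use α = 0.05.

Expected = 24 each. χ² = Σ(O-E)²/E = 26.583. df = 3, critical value = 7.815. Reject H₀.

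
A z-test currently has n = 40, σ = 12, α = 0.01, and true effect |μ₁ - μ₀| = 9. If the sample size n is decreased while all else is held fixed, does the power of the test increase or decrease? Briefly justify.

Power decreases: a smaller n inflates the standard error σ/√n, pulling the sampling distribution under H₁ back toward the critical value.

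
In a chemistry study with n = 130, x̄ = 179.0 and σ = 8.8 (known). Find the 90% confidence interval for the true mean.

CI = x̄ ± z*(σ/√n) = 179.0 ± 1.645(8.8/√130) = 179.0 ± 1.27 = (177.73, 180.27)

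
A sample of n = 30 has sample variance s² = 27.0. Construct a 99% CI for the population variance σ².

df = 29. χ²_{0.005} = 52.336, χ²_{0.995} = 13.121. CI for σ² = ((n-1)s²/χ²_{α/2}, (n-1)s²/χ²_{1-α/2}) = (29·27.0/52.336, 29·27.0/13.121) = (14.96, 59.68)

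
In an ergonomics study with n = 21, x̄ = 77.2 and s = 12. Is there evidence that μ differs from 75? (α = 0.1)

t = (x̄ - μ₀)/(s/√n) = (77.2 - 75)/(12/√21) = 0.84. df = 20, critical t = ±1.725. Fail to reject H₀.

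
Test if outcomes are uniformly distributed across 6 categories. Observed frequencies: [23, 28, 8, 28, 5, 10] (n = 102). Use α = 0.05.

Expected = 17 each. χ² = Σ(O-E)²/E = 32.471. df = 5, critical value = 11.07. Reject H₀.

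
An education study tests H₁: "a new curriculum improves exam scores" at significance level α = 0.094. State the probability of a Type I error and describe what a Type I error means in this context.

P(Type I error) = α = 0.094. A Type I error is rejecting H₀ when H₀ is actually true (false positive) — here, concluding that a new curriculum improves exam scores when in fact this is not the case. Consequence: adopting a curriculum that gives no real benefit — disruption for nothing.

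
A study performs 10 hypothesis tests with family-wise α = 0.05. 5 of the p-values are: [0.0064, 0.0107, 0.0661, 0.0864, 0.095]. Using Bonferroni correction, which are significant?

Bonferroni α = 0.05/10 = 0.005. None of the given p-values are significant.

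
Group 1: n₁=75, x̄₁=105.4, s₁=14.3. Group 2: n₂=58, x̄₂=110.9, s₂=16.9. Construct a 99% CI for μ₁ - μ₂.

Difference = -5.5. SE = √(14.3²/75 + 16.9²/58) = 2.766. CI = (-12.63, 1.63)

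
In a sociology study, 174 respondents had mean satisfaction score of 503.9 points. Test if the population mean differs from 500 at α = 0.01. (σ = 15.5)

z = (x̄ - μ₀)/(σ/√n) = (503.9 - 500)/(15.5/√174) = 3.319. Critical value: ±2.576. Since |3.319| > 2.576, Reject H₀.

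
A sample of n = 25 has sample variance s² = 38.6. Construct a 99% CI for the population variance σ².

df = 24. χ²_{0.005} = 45.559, χ²_{0.995} = 9.886. CI for σ² = ((n-1)s²/χ²_{α/2}, (n-1)s²/χ²_{1-α/2}) = (24·38.6/45.559, 24·38.6/9.886) = (20.33, 93.71)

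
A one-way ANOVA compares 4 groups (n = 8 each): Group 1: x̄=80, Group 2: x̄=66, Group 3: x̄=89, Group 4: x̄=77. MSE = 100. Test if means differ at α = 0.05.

Grand mean = 78.0. SS_between = 2160.0, MS_between = 720.0. F = 7.2, F_crit ≈ 2.947. Reject H₀.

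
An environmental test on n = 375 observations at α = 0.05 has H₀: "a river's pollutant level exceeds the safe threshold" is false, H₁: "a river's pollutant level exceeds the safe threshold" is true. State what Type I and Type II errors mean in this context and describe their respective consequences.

Type I (false positive): concluding that a river's pollutant level exceeds the safe threshold when it is not — shutting down a compliant factory unnecessarily. Type II (false negative): failing to conclude that a river's pollutant level exceeds the safe threshold when it is — allowing unsafe pollution to continue. Which is costlier depends on domain priorities and is a judgement call rather than a statistical fact.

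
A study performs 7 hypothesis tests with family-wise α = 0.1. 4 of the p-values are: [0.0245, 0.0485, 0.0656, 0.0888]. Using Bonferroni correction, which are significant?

Bonferroni α = 0.1/7 = 0.01429. None of the given p-values are significant.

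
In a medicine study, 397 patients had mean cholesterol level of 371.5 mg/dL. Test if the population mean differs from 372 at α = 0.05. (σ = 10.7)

z = (x̄ - μ₀)/(σ/√n) = (371.5 - 372)/(10.7/√397) = -0.931. Critical value: ±1.96. Since |-0.931| ≤ 1.96, Fail to reject H₀.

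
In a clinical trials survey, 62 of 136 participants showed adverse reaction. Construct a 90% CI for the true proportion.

p̂ = 0.456. CI = p̂ ± z*√(p̂(1-p̂)/n) = (0.386, 0.526)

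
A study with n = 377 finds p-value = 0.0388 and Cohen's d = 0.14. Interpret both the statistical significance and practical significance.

Statistically significant (p = 0.0388 < 0.05). Cohen's d = 0.14 indicates a very small effect size. Both statistical and practical significance should be considered.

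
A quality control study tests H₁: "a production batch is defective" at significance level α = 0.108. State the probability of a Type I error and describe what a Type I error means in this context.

P(Type I error) = α = 0.108. A Type I error is rejecting H₀ when H₀ is actually true (false positive) — here, concluding that a production batch is defective when in fact this is not the case. Consequence: scrapping a good batch — wasted material and cost for no reason.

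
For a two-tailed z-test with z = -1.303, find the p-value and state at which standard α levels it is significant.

p = 2·P(Z > |-1.303|) = 2·(1 - Φ(1.303)) ≈ 0.1926. Not significant at any standard level.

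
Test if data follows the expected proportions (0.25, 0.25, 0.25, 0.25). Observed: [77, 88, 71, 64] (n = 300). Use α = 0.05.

Expected: [75.0, 75.0, 75.0, 75.0]. χ² = 4.133. df = 3, critical = 7.815. Fail to reject H₀.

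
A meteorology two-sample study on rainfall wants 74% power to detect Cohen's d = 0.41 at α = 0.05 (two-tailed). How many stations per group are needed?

z_{α/2} = 1.96, z_β = Φ⁻¹(0.74) = 0.643. For small effect (d = 0.41): n per group = 2(z_{α/2} + z_β)²/d² = 2(1.96 + 0.643)²/0.41² = 80.6 → 81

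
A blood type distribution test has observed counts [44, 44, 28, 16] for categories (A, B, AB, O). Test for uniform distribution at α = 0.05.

Expected = 33 each. χ² = Σ(O-E)²/E = 16.848. df = 3, critical value = 7.815. Reject H₀.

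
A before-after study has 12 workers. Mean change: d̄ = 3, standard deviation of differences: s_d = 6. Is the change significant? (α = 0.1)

t = d̄/(s_d/√n) = 3/(6/√12) = 1.732. df = 11, critical t = ±1.796. Fail to reject H₀.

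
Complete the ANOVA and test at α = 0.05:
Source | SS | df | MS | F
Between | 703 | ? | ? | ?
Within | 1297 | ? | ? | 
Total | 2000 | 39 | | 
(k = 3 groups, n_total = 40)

df_between = 2, df_within = 37. MS_between = 351.5, MS_within = 35.05. F = 10.027, F_crit ≈ 3.252. Reject H₀.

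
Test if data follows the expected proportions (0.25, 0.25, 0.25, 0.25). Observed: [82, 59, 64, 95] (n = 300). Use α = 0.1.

Expected: [75.0, 75.0, 75.0, 75.0]. χ² = 11.013. df = 3, critical = 6.251. Reject H₀.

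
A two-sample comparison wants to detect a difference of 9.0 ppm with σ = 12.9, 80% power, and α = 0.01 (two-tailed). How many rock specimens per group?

n per group = 2(z_α/2 + z_β)²σ²/d² = 2×(2.576 + 0.84)²×12.9²/9.0² = 47.9 → n = 48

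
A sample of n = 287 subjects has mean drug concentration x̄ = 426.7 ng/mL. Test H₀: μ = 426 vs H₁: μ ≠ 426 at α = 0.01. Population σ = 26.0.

z = (x̄ - μ₀)/(σ/√n) = (426.7 - 426)/(26.0/√287) = 0.456. Critical value: ±2.576. Since |0.456| ≤ 2.576, Fail to reject H₀.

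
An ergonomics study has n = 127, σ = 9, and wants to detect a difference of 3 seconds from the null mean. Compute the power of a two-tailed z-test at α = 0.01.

SE = σ/√n = 9/√127 = 0.799. Non-centrality λ = d/SE = 3/0.799 = 3.756. Power ≈ Φ(λ - z_{α/2}) = Φ(3.756 - 2.576) = Φ(1.18) = 0.881.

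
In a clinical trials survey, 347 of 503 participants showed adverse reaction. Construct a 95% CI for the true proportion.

p̂ = 0.69. CI = p̂ ± z*√(p̂(1-p̂)/n) = (0.649, 0.73)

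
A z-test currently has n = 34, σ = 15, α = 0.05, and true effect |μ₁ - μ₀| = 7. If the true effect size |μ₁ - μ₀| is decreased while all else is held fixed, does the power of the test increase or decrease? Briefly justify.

Power decreases: a smaller true effect decreases the non-centrality λ = |μ₁ - μ₀|/(σ/√n).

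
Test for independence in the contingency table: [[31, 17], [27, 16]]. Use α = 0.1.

χ² = 0.032. df = 1, critical = 2.706. Fail to reject H₀. No evidence of dependence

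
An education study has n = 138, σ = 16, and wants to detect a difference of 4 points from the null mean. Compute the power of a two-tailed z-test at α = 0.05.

SE = σ/√n = 16/√138 = 1.362. Non-centrality λ = d/SE = 4/1.362 = 2.937. Power ≈ Φ(λ - z_{α/2}) = Φ(2.937 - 1.96) = Φ(0.977) = 0.836.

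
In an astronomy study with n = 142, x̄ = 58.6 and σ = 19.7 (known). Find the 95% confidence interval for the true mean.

CI = x̄ ± z*(σ/√n) = 58.6 ± 1.96(19.7/√142) = 58.6 ± 3.24 = (55.36, 61.84)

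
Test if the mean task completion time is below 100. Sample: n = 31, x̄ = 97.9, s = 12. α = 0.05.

t = (97.9 - 100)/(12/√31) = -0.974, df = 30. Critical t = -1.697. Fail to reject H₀.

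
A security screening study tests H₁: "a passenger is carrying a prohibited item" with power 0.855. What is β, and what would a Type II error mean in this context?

β = 1 - power = 1 - 0.855 = 0.145. A Type II error is failing to reject H₀ when H₀ is false (false negative) — here, failing to conclude that a passenger is carrying a prohibited item when in fact it is true. Consequence: letting a prohibited item through — security breach.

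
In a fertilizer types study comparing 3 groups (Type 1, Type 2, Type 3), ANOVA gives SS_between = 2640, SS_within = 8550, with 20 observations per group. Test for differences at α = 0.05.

df_between = 2, df_within = 57. F = MS_between/MS_within = 1320.0/150.0 = 8.8. F_crit ≈ 3.159. Reject H₀. At least one mean differs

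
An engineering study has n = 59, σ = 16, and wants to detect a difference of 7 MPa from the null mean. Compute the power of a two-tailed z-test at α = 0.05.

SE = σ/√n = 16/√59 = 2.083. Non-centrality λ = d/SE = 7/2.083 = 3.361. Power ≈ Φ(λ - z_{α/2}) = Φ(3.361 - 1.96) = Φ(1.401) = 0.919.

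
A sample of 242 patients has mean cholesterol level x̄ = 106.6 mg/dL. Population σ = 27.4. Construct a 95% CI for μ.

CI = x̄ ± z*(σ/√n) = 106.6 ± 1.96(27.4/√242) = 106.6 ± 3.45 = (103.15, 110.05)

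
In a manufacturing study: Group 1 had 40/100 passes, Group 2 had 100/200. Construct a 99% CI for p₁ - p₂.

p̂₁ = 0.4, p̂₂ = 0.5. Difference = -0.1. CI = (-0.256, 0.056)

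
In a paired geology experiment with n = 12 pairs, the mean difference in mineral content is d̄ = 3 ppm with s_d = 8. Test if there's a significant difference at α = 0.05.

t = d̄/(s_d/√n) = 3/(8/√12) = 1.299. df = 11, critical t = ±2.201. Fail to reject H₀.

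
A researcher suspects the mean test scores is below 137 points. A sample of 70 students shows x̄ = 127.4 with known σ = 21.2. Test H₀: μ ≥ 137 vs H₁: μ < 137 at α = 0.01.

z = -3.789. Critical value: -2.33. Reject H₀.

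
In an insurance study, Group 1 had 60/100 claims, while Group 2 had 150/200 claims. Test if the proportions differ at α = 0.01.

p̂₁ = 0.6, p̂₂ = 0.75, pooled p̂ = 0.7. z = -2.673. Critical: ±2.576. Reject H₀.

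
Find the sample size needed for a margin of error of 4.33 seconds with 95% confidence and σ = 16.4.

n = (z*σ/E)² = (1.96×16.4/4.33)² = 55.1 → n = 56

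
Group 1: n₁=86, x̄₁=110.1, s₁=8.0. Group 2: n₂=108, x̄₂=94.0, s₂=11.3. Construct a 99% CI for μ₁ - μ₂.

Difference = 16.1. SE = √(8.0²/86 + 11.3²/108) = 1.388. CI = (12.52, 19.68)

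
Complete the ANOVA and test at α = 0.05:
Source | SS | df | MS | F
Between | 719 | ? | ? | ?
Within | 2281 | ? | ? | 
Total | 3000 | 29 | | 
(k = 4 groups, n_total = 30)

df_between = 3, df_within = 26. MS_between = 239.67, MS_within = 87.73. F = 2.732, F_crit ≈ 2.975. Fail to reject H₀.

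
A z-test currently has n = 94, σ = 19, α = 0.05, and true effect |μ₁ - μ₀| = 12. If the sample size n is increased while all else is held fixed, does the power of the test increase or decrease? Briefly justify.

Power increases: a larger n shrinks the standard error σ/√n, moving the sampling distribution under H₁ further from the critical value.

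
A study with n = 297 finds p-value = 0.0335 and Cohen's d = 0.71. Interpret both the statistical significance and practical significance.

Statistically significant (p = 0.0335 < 0.05). Cohen's d = 0.71 indicates a medium effect size. Both statistical and practical significance should be considered.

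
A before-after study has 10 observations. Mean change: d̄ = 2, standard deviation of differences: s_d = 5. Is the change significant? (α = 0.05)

t = d̄/(s_d/√n) = 2/(5/√10) = 1.265. df = 9, critical t = ±2.262. Fail to reject H₀.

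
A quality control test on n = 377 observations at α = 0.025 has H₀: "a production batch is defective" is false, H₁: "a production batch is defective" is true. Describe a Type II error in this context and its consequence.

Type II error: failing to reject H₀ when it is false — concluding that a production batch is defective is not supported when in fact it is. Consequence: shipping a defective batch — faulty products reach customers.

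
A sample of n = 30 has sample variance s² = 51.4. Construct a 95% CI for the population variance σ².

df = 29. χ²_{0.025} = 45.722, χ²_{0.975} = 16.047. CI for σ² = ((n-1)s²/χ²_{α/2}, (n-1)s²/χ²_{1-α/2}) = (29·51.4/45.722, 29·51.4/16.047) = (32.6, 92.89)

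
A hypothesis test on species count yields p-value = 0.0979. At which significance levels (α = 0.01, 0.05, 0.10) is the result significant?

p = 0.0979. Significant at: α = 0.1.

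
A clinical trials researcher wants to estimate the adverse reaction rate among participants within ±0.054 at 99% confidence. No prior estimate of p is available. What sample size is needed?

Conservative approach: use p = 0.5 (maximizes p(1-p) = 0.25). n = z²(0.25)/E² = 2.576²×0.25/0.054² = 568.9 → n = 569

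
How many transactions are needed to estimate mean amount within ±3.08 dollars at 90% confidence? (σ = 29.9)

n = (z*σ/E)² = (1.645×29.9/3.08)² = 255.02 → n = 256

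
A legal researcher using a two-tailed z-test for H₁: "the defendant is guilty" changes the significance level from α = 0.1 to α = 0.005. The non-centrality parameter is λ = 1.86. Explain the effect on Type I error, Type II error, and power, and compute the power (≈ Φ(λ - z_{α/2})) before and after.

Decreasing α from 0.1 to 0.005:
• Type I error rate decreases (α is the Type I rate by definition).
• Critical value moves from z_{α/2} = 1.645 to 2.807, so power = Φ(λ - z_{α/2}) goes from Φ(1.86 - 1.645) = 0.585 to Φ(1.86 - 2.807) = 0.172.
• Type II error rate β = 1 - power therefore increases (0.415 → 0.828).
Appropriate when false positives are costly — here, convicting an innocent person.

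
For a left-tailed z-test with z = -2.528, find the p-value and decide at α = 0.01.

p = P(Z < -2.528) = Φ(-2.528) ≈ 0.0057. Since p < 0.01, reject H₀ (significant) at α = 0.01.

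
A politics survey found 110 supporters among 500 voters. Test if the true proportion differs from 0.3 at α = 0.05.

p̂ = 0.22, p₀ = 0.3. z = (p̂ - p₀)/√(p₀(1-p₀)/n) = -3.904. Critical: ±1.96. Reject H₀.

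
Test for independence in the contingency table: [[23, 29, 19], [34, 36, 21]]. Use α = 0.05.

χ² = 0.515. df = 2, critical = 5.991. Fail to reject H₀. No evidence of dependence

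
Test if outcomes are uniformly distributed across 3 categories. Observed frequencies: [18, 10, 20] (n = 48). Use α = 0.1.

Expected = 16 each. χ² = Σ(O-E)²/E = 3.5. df = 2, critical value = 4.605. Fail to reject H₀.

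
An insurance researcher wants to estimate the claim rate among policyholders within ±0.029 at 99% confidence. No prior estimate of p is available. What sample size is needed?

Conservative approach: use p = 0.5 (maximizes p(1-p) = 0.25). n = z²(0.25)/E² = 2.576²×0.25/0.029² = 1972.6 → n = 1973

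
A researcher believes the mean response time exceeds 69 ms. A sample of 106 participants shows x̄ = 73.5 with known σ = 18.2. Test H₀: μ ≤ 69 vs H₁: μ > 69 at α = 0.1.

z = 2.546. Critical value: 1.28. Reject H₀.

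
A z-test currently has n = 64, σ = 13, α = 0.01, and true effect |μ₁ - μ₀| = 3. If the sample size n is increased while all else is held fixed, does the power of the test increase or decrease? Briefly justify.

Power increases: a larger n shrinks the standard error σ/√n, moving the sampling distribution under H₁ further from the critical value.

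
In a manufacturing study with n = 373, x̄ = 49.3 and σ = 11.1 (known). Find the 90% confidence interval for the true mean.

CI = x̄ ± z*(σ/√n) = 49.3 ± 1.645(11.1/√373) = 49.3 ± 0.95 = (48.35, 50.25)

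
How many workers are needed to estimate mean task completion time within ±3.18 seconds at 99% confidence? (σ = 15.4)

n = (z*σ/E)² = (2.576×15.4/3.18)² = 155.6 → n = 156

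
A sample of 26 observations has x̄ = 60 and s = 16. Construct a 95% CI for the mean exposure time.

CI = x̄ ± t*(s/√n) = 60 ± 2.06(16/√26) = (53.54, 66.46)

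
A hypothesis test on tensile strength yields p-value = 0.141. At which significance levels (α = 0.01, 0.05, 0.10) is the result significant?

p = 0.141. Not significant at any of the given levels.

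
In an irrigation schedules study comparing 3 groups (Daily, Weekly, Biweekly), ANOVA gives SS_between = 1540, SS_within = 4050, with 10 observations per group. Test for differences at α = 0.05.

df_between = 2, df_within = 27. F = MS_between/MS_within = 770.0/150.0 = 5.133. F_crit ≈ 3.354. Reject H₀. At least one mean differs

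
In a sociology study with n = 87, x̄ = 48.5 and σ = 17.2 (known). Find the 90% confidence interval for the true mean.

CI = x̄ ± z*(σ/√n) = 48.5 ± 1.645(17.2/√87) = 48.5 ± 3.03 = (45.47, 51.53)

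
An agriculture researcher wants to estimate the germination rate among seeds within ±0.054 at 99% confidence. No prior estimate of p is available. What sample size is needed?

Conservative approach: use p = 0.5 (maximizes p(1-p) = 0.25). n = z²(0.25)/E² = 2.576²×0.25/0.054² = 568.9 → n = 569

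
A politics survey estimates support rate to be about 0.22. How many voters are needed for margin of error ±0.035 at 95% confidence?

n = z²p(1-p)/E² = 1.96²×0.22×0.78/0.035² = 538.1 → n = 539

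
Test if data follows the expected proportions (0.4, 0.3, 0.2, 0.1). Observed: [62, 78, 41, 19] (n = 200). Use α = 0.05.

Expected: [80.0, 60.0, 40.0, 20.0]. χ² = 9.525. df = 3, critical = 7.815. Reject H₀.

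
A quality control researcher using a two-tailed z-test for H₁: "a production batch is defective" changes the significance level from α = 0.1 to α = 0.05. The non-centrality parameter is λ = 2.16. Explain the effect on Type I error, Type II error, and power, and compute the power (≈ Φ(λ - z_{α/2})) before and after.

Decreasing α from 0.1 to 0.05:
• Type I error rate decreases (α is the Type I rate by definition).
• Critical value moves from z_{α/2} = 1.645 to 1.96, so power = Φ(λ - z_{α/2}) goes from Φ(2.16 - 1.645) = 0.697 to Φ(2.16 - 1.96) = 0.579.
• Type II error rate β = 1 - power therefore increases (0.303 → 0.421).
Appropriate when false positives are costly — here, scrapping a good batch — wasted material and cost for no reason.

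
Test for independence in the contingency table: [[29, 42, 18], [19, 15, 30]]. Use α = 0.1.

χ² = 14.166. df = 2, critical = 4.605. Reject H₀. Variables are dependent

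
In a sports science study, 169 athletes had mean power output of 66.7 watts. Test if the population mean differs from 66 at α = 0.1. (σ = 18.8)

z = (x̄ - μ₀)/(σ/√n) = (66.7 - 66)/(18.8/√169) = 0.484. Critical value: ±1.645. Since |0.484| ≤ 1.645, Fail to reject H₀.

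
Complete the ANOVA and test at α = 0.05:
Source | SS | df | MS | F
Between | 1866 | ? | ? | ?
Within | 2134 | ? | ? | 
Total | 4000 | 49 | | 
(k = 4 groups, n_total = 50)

df_between = 3, df_within = 46. MS_between = 622.0, MS_within = 46.39. F = 13.408, F_crit ≈ 2.807. Reject H₀.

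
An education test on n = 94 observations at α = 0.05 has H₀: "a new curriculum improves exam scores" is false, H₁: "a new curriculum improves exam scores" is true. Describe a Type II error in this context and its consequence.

Type II error: failing to reject H₀ when it is false — concluding that a new curriculum improves exam scores is not supported when in fact it is. Consequence: keeping the old curriculum when the new one would have helped students.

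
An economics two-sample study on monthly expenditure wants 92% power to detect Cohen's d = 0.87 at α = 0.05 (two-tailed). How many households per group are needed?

z_{α/2} = 1.96, z_β = Φ⁻¹(0.92) = 1.405. For large effect (d = 0.87): n per group = 2(z_{α/2} + z_β)²/d² = 2(1.96 + 1.405)²/0.87² = 29.9 → 30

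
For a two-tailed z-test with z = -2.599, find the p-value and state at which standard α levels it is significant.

p = 2·P(Z > |-2.599|) = 2·(1 - Φ(2.599)) ≈ 0.0093. Significant at α = 0.1; Significant at α = 0.05; Significant at α = 0.01.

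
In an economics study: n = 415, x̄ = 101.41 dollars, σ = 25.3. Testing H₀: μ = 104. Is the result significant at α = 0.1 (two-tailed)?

z = (101.41 - 104)/(25.3/√415) = -2.085. Since |z| > 1.645, significant at α = 0.1.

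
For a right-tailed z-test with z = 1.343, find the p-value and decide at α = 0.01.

p = P(Z > 1.343) = 1 - Φ(1.343) ≈ 0.0896. Since p ≥ 0.01, fail to reject H₀ (not significant) at α = 0.01.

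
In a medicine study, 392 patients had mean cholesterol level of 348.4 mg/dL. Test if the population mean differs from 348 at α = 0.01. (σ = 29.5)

z = (x̄ - μ₀)/(σ/√n) = (348.4 - 348)/(29.5/√392) = 0.268. Critical value: ±2.576. Since |0.268| ≤ 2.576, Fail to reject H₀.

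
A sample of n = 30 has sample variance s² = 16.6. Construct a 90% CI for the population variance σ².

df = 29. χ²_{0.05} = 42.557, χ²_{0.95} = 17.708. CI for σ² = ((n-1)s²/χ²_{α/2}, (n-1)s²/χ²_{1-α/2}) = (29·16.6/42.557, 29·16.6/17.708) = (11.31, 27.19)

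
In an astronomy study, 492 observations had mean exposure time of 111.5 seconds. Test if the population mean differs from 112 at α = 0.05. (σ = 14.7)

z = (x̄ - μ₀)/(σ/√n) = (111.5 - 112)/(14.7/√492) = -0.754. Critical value: ±1.96. Since |-0.754| ≤ 1.96, Fail to reject H₀.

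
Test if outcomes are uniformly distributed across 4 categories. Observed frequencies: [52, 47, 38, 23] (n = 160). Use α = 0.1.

Expected = 40 each. χ² = Σ(O-E)²/E = 12.15. df = 3, critical value = 6.251. Reject H₀.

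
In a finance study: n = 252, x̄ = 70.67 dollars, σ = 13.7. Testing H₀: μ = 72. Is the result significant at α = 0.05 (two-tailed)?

z = (70.67 - 72)/(13.7/√252) = -1.541. Since |z| ≤ 1.96, not significant at α = 0.05.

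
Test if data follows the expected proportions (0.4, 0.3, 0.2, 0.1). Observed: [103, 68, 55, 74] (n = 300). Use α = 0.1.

Expected: [120.0, 90.0, 60.0, 30.0]. χ² = 72.736. df = 3, critical = 6.251. Reject H₀.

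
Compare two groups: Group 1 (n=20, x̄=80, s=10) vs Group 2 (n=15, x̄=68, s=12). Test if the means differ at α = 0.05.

Pooled sp = 10.89. t = 3.225, df = 33. Critical t = ±2.035. Reject H₀.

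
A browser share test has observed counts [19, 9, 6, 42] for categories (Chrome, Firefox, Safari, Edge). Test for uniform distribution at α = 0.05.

Expected = 19 each. χ² = Σ(O-E)²/E = 42.0. df = 3, critical value = 7.815. Reject H₀.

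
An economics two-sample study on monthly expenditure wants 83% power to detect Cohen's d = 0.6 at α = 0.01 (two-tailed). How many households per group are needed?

z_{α/2} = 2.576, z_β = Φ⁻¹(0.83) = 0.954. For medium effect (d = 0.6): n per group = 2(z_{α/2} + z_β)²/d² = 2(2.576 + 0.954)²/0.6² = 69.2 → 70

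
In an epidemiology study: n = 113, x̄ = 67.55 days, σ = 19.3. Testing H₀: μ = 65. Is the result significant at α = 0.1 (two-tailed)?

z = (67.55 - 65)/(19.3/√113) = 1.405. Since |z| ≤ 1.645, not significant at α = 0.1.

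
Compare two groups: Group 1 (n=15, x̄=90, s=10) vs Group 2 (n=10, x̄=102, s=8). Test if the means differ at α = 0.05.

Pooled sp = 9.27. t = -3.171, df = 23. Critical t = ±2.069. Reject H₀.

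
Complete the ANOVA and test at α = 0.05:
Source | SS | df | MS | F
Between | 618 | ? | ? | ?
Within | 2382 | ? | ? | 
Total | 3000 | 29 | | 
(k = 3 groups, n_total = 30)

df_between = 2, df_within = 27. MS_between = 309.0, MS_within = 88.22. F = 3.503, F_crit ≈ 3.354. Reject H₀.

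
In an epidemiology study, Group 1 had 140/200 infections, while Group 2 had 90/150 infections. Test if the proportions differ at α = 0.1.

p̂₁ = 0.7, p̂₂ = 0.6, pooled p̂ = 0.657. z = 1.95. Critical: ±1.645. Reject H₀.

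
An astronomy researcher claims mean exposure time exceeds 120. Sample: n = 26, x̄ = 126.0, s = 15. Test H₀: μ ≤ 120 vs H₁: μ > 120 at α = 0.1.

t = (126.0 - 120)/(15/√26) = 2.04, df = 25. Critical t = 1.316. Reject H₀.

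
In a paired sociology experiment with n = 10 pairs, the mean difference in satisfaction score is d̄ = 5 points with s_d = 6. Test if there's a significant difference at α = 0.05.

t = d̄/(s_d/√n) = 5/(6/√10) = 2.635. df = 9, critical t = ±2.262. Reject H₀.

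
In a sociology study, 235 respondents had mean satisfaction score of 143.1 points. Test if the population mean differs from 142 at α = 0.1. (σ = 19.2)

z = (x̄ - μ₀)/(σ/√n) = (143.1 - 142)/(19.2/√235) = 0.878. Critical value: ±1.645. Since |0.878| ≤ 1.645, Fail to reject H₀.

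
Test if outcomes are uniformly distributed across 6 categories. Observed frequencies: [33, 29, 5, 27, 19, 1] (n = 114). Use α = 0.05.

Expected = 19 each. χ² = Σ(O-E)²/E = 46.316. df = 5, critical value = 11.07. Reject H₀.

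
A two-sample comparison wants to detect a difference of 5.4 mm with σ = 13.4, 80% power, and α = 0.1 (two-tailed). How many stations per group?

n per group = 2(z_α/2 + z_β)²σ²/d² = 2×(1.645 + 0.84)²×13.4²/5.4² = 76.1 → n = 77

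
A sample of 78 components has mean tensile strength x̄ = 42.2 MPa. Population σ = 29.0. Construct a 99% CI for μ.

CI = x̄ ± z*(σ/√n) = 42.2 ± 2.576(29.0/√78) = 42.2 ± 8.46 = (33.74, 50.66)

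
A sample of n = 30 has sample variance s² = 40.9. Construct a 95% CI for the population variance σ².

df = 29. χ²_{0.025} = 45.722, χ²_{0.975} = 16.047. CI for σ² = ((n-1)s²/χ²_{α/2}, (n-1)s²/χ²_{1-α/2}) = (29·40.9/45.722, 29·40.9/16.047) = (25.94, 73.91)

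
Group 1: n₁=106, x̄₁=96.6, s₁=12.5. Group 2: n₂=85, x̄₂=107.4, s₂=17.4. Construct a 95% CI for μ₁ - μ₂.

Difference = -10.8. SE = √(12.5²/106 + 17.4²/85) = 2.244. CI = (-15.2, -6.4)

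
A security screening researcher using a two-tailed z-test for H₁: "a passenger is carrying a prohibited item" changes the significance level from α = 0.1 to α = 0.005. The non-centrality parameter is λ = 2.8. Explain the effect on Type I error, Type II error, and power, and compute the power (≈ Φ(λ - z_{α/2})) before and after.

Decreasing α from 0.1 to 0.005:
• Type I error rate decreases (α is the Type I rate by definition).
• Critical value moves from z_{α/2} = 1.645 to 2.807, so power = Φ(λ - z_{α/2}) goes from Φ(2.8 - 1.645) = 0.876 to Φ(2.8 - 2.807) = 0.497.
• Type II error rate β = 1 - power therefore increases (0.124 → 0.503).
Appropriate when false positives are costly — here, detaining an innocent passenger — delay and inconvenience.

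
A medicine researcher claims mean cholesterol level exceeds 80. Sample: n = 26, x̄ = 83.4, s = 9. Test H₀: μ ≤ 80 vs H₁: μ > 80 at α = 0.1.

t = (83.4 - 80)/(9/√26) = 1.926, df = 25. Critical t = 1.316. Reject H₀.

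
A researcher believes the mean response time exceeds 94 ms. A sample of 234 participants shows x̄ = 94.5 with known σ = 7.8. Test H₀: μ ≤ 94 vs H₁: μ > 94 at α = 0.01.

z = 0.981. Critical value: 2.33. Fail to reject H₀.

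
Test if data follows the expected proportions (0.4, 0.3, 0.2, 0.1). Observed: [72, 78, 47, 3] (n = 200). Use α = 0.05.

Expected: [80.0, 60.0, 40.0, 20.0]. χ² = 21.875. df = 3, critical = 7.815. Reject H₀.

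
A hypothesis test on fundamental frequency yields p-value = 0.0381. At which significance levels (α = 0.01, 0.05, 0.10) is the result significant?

p = 0.0381. Significant at: α = 0.05, 0.1.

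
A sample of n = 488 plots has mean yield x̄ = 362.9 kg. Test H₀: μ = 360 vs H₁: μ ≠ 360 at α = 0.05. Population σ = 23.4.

z = (x̄ - μ₀)/(σ/√n) = (362.9 - 360)/(23.4/√488) = 2.738. Critical value: ±1.96. Since |2.738| > 1.96, Reject H₀.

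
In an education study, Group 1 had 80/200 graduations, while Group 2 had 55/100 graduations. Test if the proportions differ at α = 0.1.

p̂₁ = 0.4, p̂₂ = 0.55, pooled p̂ = 0.45. z = -2.462. Critical: ±1.645. Reject H₀.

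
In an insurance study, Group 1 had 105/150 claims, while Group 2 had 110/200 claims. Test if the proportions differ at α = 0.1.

p̂₁ = 0.7, p̂₂ = 0.55, pooled p̂ = 0.614. z = 2.853. Critical: ±1.645. Reject H₀.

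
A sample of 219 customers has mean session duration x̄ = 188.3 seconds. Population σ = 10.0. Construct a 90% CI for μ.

CI = x̄ ± z*(σ/√n) = 188.3 ± 1.645(10.0/√219) = 188.3 ± 1.11 = (187.19, 189.41)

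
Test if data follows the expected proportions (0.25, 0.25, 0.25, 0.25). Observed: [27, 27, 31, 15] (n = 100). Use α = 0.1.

Expected: [25.0, 25.0, 25.0, 25.0]. χ² = 5.76. df = 3, critical = 6.251. Fail to reject H₀.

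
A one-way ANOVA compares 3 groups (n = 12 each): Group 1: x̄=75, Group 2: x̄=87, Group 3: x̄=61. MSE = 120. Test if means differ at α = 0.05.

Grand mean = 74.33. SS_between = 4064.0, MS_between = 2032.0. F = 16.933, F_crit ≈ 3.285. Reject H₀.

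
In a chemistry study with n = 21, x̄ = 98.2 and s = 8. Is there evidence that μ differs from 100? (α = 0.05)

t = (x̄ - μ₀)/(s/√n) = (98.2 - 100)/(8/√21) = -1.031. df = 20, critical t = ±2.086. Fail to reject H₀.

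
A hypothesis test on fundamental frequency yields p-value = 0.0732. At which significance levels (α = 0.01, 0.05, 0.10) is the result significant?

p = 0.0732. Significant at: α = 0.1.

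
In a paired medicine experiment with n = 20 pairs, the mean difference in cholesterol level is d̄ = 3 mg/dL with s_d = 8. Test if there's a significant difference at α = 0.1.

t = d̄/(s_d/√n) = 3/(8/√20) = 1.677. df = 19, critical t = ±1.729. Fail to reject H₀.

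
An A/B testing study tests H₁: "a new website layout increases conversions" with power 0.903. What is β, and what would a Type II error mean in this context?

β = 1 - power = 1 - 0.903 = 0.097. A Type II error is failing to reject H₀ when H₀ is false (false negative) — here, failing to conclude that a new website layout increases conversions when in fact it is true. Consequence: discarding a layout that would have improved conversions — lost revenue.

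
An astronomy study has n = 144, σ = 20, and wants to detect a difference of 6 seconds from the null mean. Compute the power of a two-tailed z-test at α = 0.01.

SE = σ/√n = 20/√144 = 1.667. Non-centrality λ = d/SE = 6/1.667 = 3.6. Power ≈ Φ(λ - z_{α/2}) = Φ(3.6 - 2.576) = Φ(1.024) = 0.847.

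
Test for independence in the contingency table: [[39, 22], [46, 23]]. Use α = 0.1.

χ² = 0.107. df = 1, critical = 2.706. Fail to reject H₀. No evidence of dependence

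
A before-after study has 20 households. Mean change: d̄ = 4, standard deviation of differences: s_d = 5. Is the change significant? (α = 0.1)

t = d̄/(s_d/√n) = 4/(5/√20) = 3.578. df = 19, critical t = ±1.729. Reject H₀.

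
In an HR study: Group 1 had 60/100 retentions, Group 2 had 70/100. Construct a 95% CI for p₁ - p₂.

p̂₁ = 0.6, p̂₂ = 0.7. Difference = -0.1. CI = (-0.231, 0.031)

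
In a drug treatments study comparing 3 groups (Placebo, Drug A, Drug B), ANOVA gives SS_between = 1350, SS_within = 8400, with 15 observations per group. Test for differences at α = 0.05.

df_between = 2, df_within = 42. F = MS_between/MS_within = 675.0/200.0 = 3.375. F_crit ≈ 3.22. Reject H₀. At least one mean differs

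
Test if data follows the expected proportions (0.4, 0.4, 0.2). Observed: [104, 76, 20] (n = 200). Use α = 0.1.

Expected: [80.0, 80.0, 40.0]. χ² = 17.4. df = 2, critical = 4.605. Reject H₀.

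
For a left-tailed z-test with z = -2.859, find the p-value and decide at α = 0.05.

p = P(Z < -2.859) = Φ(-2.859) ≈ 0.0021. Since p < 0.05, reject H₀ (significant) at α = 0.05.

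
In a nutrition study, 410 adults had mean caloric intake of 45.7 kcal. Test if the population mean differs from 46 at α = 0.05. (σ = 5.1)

z = (x̄ - μ₀)/(σ/√n) = (45.7 - 46)/(5.1/√410) = -1.191. Critical value: ±1.96. Since |-1.191| ≤ 1.96, Fail to reject H₀.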